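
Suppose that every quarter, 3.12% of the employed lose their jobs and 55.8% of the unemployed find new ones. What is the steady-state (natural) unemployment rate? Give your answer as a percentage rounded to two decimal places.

Steady-state unemployment rate ≈ 5.30%.

At steady state the flows balance: s·E = f·U, so U/(E+U) = s/(s+f).
u* = 3.12 / (3.12 + 55.8) = 3.12 / 58.92 = 5.30%.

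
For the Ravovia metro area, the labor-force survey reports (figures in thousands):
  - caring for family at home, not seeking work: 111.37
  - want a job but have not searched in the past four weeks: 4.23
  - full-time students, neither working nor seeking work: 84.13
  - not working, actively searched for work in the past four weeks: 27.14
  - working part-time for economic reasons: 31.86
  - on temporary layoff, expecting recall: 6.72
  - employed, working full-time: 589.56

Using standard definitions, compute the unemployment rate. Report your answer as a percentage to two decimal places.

Employed = 31.86 + 589.56 = 621.42 thousand (anyone who worked, including part-time for economic reasons, counts as employed).
Unemployed = 27.14 + 6.72 = 33.86 thousand (jobless and actively searching, or on temporary layoff).
Labor force = 621.42 + 33.86 = 655.28 thousand.
Unemployment rate = 33.86 / 655.28 = 5.17%.

Unemployment rate ≈ 5.17%.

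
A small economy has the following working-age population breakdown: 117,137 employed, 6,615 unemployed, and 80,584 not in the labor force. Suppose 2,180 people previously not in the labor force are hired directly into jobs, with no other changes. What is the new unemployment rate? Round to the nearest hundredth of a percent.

Initially, labor force = 117,137 + 6,615 = 123,752, so u = 6,615/123,752 = 5.35%.
After the change, employed and labor force both rise by 2,180; unemployed unchanged → E = 119,317, U = 6,615, labor force = 125,932.
New unemployment rate = 6,615 / 125,932 = 5.25%.

New unemployment rate ≈ 5.25%.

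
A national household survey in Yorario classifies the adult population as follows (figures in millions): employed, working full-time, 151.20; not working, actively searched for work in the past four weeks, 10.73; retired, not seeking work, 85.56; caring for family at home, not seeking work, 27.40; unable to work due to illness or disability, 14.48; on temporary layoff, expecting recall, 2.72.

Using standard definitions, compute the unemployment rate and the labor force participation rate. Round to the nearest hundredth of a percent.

Employed = 151.20 million.
Unemployed = 10.73 + 2.72 = 13.45 million (jobless and actively searching, or on temporary layoff).
Labor force = 151.20 + 13.45 = 164.65 million.
Not in labor force = 85.56 + 27.40 + 14.48 = 127.44 million (those not working and not actively searching are outside the labor force).
Civilian working-age population = 164.65 + 127.44 = 292.09 million.
Unemployment rate = 13.45 / 164.65 = 8.17%.
Labor force participation rate = 164.65 / 292.09 = 56.37%.

Unemployment rate ≈ 8.17%; labor force participation rate ≈ 56.37%.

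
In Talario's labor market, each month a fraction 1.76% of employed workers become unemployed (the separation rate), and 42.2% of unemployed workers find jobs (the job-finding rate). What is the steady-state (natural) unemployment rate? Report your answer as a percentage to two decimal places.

Steady-state unemployment rate ≈ 4.00%.

At steady state the flows balance: s·E = f·U, so U/(E+U) = s/(s+f).
u* = 1.76 / (1.76 + 42.2) = 1.76 / 43.96 = 4.00%.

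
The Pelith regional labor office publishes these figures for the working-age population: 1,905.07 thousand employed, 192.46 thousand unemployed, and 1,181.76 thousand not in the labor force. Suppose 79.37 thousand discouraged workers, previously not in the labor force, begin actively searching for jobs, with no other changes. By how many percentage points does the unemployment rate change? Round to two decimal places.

Initially, labor force = 1,905.07 + 192.46 = 2,097.53 thousand, so u = 192.46/2,097.53 = 9.18%.
After the change, unemployed and labor force both rise by 79.37 → E = 1,905.07, U = 271.83, labor force = 2,176.90 thousand.
New unemployment rate = 271.83 / 2,176.90 = 12.49%.
Change = 12.49% − 9.18% = +3.31 percentage points.

The unemployment rate changes by +3.31 percentage points.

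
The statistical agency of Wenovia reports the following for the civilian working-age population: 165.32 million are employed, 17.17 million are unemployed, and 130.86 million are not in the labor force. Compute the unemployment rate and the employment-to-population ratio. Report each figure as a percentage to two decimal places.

Labor force = employed + unemployed = 165.32 + 17.17 = 182.49 million.
Working-age population = 182.49 + 130.86 = 313.35 million.
Unemployment rate = 17.17 / 182.49 = 9.41%.
Employment-population ratio = 165.32 / 313.35 = 52.76%.

Unemployment rate ≈ 9.41%; employment-population ratio ≈ 52.76%.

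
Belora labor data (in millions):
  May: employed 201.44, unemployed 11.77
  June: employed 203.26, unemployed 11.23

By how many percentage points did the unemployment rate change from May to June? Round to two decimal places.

The unemployment rate changed by −0.28 percentage points.

May: labor force = 201.44 + 11.77 = 213.21; u = 11.77/213.21 = 5.52%.
June: labor force = 203.26 + 11.23 = 214.49; u = 11.23/214.49 = 5.24%.
Change = 5.24% − 5.52% = −0.28 pp.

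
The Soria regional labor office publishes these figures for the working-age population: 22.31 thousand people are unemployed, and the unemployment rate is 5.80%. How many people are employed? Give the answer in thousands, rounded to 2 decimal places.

About 362.35 thousand are employed.

Labor force = U / u = 22.31 / 0.0580 ≈ 384.66 thousand.
Employed = labor force − unemployed = 384.66 − 22.31 = 362.35 thousand.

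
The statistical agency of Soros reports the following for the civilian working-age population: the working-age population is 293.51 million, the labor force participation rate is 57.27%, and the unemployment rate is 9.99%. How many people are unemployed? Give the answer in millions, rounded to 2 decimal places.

About 16.79 million are unemployed.

Labor force = 0.5727 × 293.51 = 168.09 million.
Unemployed = 0.0999 × 168.09 ≈ 16.79 million.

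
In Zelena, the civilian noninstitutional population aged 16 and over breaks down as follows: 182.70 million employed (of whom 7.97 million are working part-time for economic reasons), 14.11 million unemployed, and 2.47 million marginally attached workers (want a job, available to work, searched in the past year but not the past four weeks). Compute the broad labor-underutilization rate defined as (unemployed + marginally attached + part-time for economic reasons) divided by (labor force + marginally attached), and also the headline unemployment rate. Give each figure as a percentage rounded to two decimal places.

Labor force = 182.70 + 14.11 = 196.81 million.
Numerator = 14.11 + 2.47 + 7.97 = 24.55 million.
Denominator = 196.81 + 2.47 = 199.28 million.
Broad rate = 24.55 / 199.28 = 12.32%.
Headline unemployment rate = 14.11 / 196.81 = 7.17%.

Broad underutilization rate ≈ 12.32%; headline unemployment rate ≈ 7.17%.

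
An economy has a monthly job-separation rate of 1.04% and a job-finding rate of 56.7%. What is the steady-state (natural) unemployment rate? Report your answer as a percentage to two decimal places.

Steady-state unemployment rate ≈ 1.80%.

At steady state the flows balance: s·E = f·U, so U/(E+U) = s/(s+f).
u* = 1.04 / (1.04 + 56.7) = 1.04 / 57.74 = 1.80%.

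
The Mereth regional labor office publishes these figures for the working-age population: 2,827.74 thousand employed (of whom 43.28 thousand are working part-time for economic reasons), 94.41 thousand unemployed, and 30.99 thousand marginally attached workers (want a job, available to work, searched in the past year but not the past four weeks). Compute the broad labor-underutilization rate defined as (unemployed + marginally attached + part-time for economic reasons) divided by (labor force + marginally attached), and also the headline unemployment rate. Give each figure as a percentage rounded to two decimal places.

Broad underutilization rate ≈ 5.71%; headline unemployment rate ≈ 3.23%.

Labor force = 2,827.74 + 94.41 = 2,922.15 thousand.
Numerator = 94.41 + 30.99 + 43.28 = 168.68 thousand.
Denominator = 2,922.15 + 30.99 = 2,953.14 thousand.
Broad rate = 168.68 / 2,953.14 = 5.71%.
Headline unemployment rate = 94.41 / 2,922.15 = 3.23%.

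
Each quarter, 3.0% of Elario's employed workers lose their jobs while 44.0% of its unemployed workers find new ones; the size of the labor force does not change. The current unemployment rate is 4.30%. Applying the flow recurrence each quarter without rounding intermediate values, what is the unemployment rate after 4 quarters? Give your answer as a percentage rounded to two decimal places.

With a fixed labor force, u_{t+1} = u_t + s·(1−u_t) − f·u_t = u_t·(1−s−f) + s.
Here 1−s−f = 0.530 and s = 0.030.
u_1 = 0.043000 × 0.530 + 0.030 = 0.052790.
u_2 = 0.052790 × 0.530 + 0.030 = 0.057979.
u_3 = 0.057979 × 0.530 + 0.030 = 0.060729.
u_4 = 0.060729 × 0.530 + 0.030 = 0.062186.

Unemployment rate after four quarters ≈ 6.22%.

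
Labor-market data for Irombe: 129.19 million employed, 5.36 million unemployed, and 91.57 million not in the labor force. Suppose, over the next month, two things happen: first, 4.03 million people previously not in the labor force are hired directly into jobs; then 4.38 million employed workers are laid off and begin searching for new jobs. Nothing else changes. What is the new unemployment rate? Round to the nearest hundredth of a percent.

New unemployment rate ≈ 7.03%.

Initially, labor force = 129.19 + 5.36 = 134.55 million, so u = 5.36/134.55 = 3.98%.
After the first change, employed and labor force both rise by 4.03; unemployed unchanged → E = 133.22, U = 5.36, labor force = 138.58 million.
After the second change, employed falls and unemployed rises by 4.38; labor force unchanged → E = 128.84, U = 9.74, labor force = 138.58 million.
New unemployment rate = 9.74 / 138.58 = 7.03%.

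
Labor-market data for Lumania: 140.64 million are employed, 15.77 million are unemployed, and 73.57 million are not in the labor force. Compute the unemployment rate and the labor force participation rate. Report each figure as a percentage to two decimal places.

Unemployment rate ≈ 10.08%; labor force participation rate ≈ 68.01%.

Labor force = employed + unemployed = 140.64 + 15.77 = 156.41 million.
Working-age population = 156.41 + 73.57 = 229.98 million.
Unemployment rate = 15.77 / 156.41 = 10.08%.
Labor force participation rate = 156.41 / 229.98 = 68.01%.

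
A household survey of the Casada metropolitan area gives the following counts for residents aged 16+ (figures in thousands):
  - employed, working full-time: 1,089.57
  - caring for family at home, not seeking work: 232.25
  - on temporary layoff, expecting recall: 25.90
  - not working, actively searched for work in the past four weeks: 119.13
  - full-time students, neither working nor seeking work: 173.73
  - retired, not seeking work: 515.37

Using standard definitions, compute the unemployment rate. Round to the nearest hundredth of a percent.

Employed = 1,089.57 thousand.
Unemployed = 25.90 + 119.13 = 145.03 thousand (jobless and actively searching, or on temporary layoff).
Labor force = 1,089.57 + 145.03 = 1,234.60 thousand.
Unemployment rate = 145.03 / 1,234.60 = 11.75%.

Unemployment rate ≈ 11.75%.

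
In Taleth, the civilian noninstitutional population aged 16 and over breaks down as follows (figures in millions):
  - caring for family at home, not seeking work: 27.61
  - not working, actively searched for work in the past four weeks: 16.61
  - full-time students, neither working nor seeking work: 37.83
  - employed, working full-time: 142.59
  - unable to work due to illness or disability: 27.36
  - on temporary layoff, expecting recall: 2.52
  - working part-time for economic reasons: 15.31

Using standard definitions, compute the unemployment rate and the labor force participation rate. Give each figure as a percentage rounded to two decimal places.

Unemployment rate ≈ 10.81%; labor force participation rate ≈ 65.61%.

Employed = 142.59 + 15.31 = 157.90 million (anyone who worked, including part-time for economic reasons, counts as employed).
Unemployed = 16.61 + 2.52 = 19.13 million (jobless and actively searching, or on temporary layoff).
Labor force = 157.90 + 19.13 = 177.03 million.
Not in labor force = 27.61 + 37.83 + 27.36 = 92.80 million (those not working and not actively searching are outside the labor force).
Civilian working-age population = 177.03 + 92.80 = 269.83 million.
Unemployment rate = 19.13 / 177.03 = 10.81%.
Labor force participation rate = 177.03 / 269.83 = 65.61%.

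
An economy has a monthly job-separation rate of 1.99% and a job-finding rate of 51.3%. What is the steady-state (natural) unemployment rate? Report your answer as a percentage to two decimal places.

Steady-state unemployment rate ≈ 3.73%.

At steady state the flows balance: s·E = f·U, so U/(E+U) = s/(s+f).
u* = 1.99 / (1.99 + 51.3) = 1.99 / 53.29 = 3.73%.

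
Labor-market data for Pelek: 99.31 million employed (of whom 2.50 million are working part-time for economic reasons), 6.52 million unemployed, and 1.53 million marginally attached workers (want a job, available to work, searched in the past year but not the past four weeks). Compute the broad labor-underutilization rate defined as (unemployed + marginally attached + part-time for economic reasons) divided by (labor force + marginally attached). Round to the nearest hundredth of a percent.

Labor force = 99.31 + 6.52 = 105.83 million.
Numerator = 6.52 + 1.53 + 2.50 = 10.55 million.
Denominator = 105.83 + 1.53 = 107.36 million.
Broad rate = 10.55 / 107.36 = 9.83%.

Broad underutilization rate ≈ 9.83%.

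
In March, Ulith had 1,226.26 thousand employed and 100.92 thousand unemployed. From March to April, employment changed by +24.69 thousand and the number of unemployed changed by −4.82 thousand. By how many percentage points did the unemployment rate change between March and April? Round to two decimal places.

March: labor force = 1,226.26 + 100.92 = 1,327.18; u = 100.92/1,327.18 = 7.60%.
April: labor force = 1,250.95 + 96.10 = 1,347.05; u = 96.10/1,347.05 = 7.13%.
Change = 7.13% − 7.60% = −0.47 pp.

The unemployment rate changed by −0.47 percentage points.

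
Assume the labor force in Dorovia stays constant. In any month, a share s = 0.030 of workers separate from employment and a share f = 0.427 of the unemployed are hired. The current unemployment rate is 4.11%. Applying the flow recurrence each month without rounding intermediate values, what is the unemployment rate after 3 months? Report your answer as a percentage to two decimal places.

Unemployment rate after three months ≈ 6.17%.

With a fixed labor force, u_{t+1} = u_t + s·(1−u_t) − f·u_t = u_t·(1−s−f) + s.
Here 1−s−f = 0.543 and s = 0.030.
u_1 = 0.041100 × 0.543 + 0.030 = 0.052317.
u_2 = 0.052317 × 0.543 + 0.030 = 0.058408.
u_3 = 0.058408 × 0.543 + 0.030 = 0.061716.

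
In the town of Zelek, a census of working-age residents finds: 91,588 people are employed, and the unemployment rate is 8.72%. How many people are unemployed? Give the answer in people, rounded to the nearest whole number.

About 8,749 are unemployed.

Let U be the number unemployed. The labor force is E + U, and U/(E+U) = 0.0872.
So U = 0.0872 × 91,588 / (1 − 0.0872) = 7986.47 / 0.9128 ≈ 8,749.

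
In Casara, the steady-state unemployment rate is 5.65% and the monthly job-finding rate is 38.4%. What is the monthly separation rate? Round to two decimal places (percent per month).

Separation rate ≈ 2.30% per month.

From u* = s/(s+f): s = u·f/(1−u).
s = 0.0565 × 38.4 / (1 − 0.0565) = 2.1696 / 0.9435 ≈ 2.30% per month.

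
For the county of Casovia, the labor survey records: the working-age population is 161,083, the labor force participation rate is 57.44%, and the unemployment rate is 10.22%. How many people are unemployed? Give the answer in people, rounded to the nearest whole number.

Labor force = 0.5744 × 161,083 = 92,526.
Unemployed = 0.1022 × 92,526 ≈ 9,456.

About 9,456 are unemployed.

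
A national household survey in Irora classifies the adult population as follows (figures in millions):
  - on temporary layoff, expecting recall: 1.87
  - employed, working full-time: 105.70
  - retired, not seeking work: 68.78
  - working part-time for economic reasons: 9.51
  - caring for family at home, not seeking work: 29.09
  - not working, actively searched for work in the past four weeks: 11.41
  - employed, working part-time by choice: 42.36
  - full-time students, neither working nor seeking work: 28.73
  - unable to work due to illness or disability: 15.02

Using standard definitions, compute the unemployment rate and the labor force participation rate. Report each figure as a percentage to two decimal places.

Employed = 105.70 + 9.51 + 42.36 = 157.57 million (anyone who worked, including part-time for economic reasons, counts as employed).
Unemployed = 1.87 + 11.41 = 13.28 million (jobless and actively searching, or on temporary layoff).
Labor force = 157.57 + 13.28 = 170.85 million.
Not in labor force = 68.78 + 29.09 + 28.73 + 15.02 = 141.62 million (those not working and not actively searching are outside the labor force).
Civilian working-age population = 170.85 + 141.62 = 312.47 million.
Unemployment rate = 13.28 / 170.85 = 7.77%.
Labor force participation rate = 170.85 / 312.47 = 54.68%.

Unemployment rate ≈ 7.77%; labor force participation rate ≈ 54.68%.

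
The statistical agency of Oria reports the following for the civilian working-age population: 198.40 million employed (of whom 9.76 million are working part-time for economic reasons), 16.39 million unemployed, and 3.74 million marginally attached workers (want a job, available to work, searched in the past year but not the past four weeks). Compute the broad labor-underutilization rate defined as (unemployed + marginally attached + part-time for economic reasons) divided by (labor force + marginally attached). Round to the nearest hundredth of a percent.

Broad underutilization rate ≈ 13.68%.

Labor force = 198.40 + 16.39 = 214.79 million.
Numerator = 16.39 + 3.74 + 9.76 = 29.89 million.
Denominator = 214.79 + 3.74 = 218.53 million.
Broad rate = 29.89 / 218.53 = 13.68%.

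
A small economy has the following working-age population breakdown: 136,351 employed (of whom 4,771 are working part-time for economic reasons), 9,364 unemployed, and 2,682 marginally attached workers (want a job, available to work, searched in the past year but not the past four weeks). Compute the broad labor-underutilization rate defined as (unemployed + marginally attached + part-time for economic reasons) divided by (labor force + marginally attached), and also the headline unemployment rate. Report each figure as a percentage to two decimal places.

Broad underutilization rate ≈ 11.33%; headline unemployment rate ≈ 6.43%.

Labor force = 136,351 + 9,364 = 145,715.
Numerator = 9,364 + 2,682 + 4,771 = 16,817.
Denominator = 145,715 + 2,682 = 148,397.
Broad rate = 16,817 / 148,397 = 11.33%.
Headline unemployment rate = 9,364 / 145,715 = 6.43%.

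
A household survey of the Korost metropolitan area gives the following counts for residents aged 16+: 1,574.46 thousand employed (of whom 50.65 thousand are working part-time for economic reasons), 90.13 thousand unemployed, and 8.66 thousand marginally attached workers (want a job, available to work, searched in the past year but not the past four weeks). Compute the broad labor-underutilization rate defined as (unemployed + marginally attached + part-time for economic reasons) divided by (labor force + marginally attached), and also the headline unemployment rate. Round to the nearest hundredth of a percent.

Broad underutilization rate ≈ 8.93%; headline unemployment rate ≈ 5.41%.

Labor force = 1,574.46 + 90.13 = 1,664.59 thousand.
Numerator = 90.13 + 8.66 + 50.65 = 149.44 thousand.
Denominator = 1,664.59 + 8.66 = 1,673.25 thousand.
Broad rate = 149.44 / 1,673.25 = 8.93%.
Headline unemployment rate = 90.13 / 1,664.59 = 5.41%.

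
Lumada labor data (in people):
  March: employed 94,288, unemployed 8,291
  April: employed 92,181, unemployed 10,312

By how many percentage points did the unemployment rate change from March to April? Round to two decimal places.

March: labor force = 94,288 + 8,291 = 102,579; u = 8,291/102,579 = 8.08%.
April: labor force = 92,181 + 10,312 = 102,493; u = 10,312/102,493 = 10.06%.
Change = 10.06% − 8.08% = +1.98 pp.

The unemployment rate changed by +1.98 percentage points.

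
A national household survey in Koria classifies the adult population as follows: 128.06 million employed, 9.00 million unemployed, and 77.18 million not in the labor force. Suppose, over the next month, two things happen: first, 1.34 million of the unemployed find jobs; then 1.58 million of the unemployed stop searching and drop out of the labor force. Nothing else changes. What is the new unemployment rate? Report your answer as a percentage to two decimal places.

Initially, labor force = 128.06 + 9.00 = 137.06 million, so u = 9.00/137.06 = 6.57%.
After the first change, unemployed falls and employed rises by 1.34; labor force unchanged → E = 129.40, U = 7.66, labor force = 137.06 million.
After the second change, unemployed and labor force both fall by 1.58 → E = 129.40, U = 6.08, labor force = 135.48 million.
New unemployment rate = 6.08 / 135.48 = 4.49%.

New unemployment rate ≈ 4.49%.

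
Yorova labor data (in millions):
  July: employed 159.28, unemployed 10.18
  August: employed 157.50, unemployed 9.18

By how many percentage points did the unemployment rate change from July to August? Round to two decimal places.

The unemployment rate changed by −0.50 percentage points.

July: labor force = 159.28 + 10.18 = 169.46; u = 10.18/169.46 = 6.01%.
August: labor force = 157.50 + 9.18 = 166.68; u = 9.18/166.68 = 5.51%.
Change = 5.51% − 6.01% = −0.50 pp.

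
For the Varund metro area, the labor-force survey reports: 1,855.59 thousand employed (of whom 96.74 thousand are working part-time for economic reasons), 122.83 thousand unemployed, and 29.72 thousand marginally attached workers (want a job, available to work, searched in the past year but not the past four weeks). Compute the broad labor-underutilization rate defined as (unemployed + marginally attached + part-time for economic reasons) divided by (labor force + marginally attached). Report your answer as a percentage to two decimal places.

Labor force = 1,855.59 + 122.83 = 1,978.42 thousand.
Numerator = 122.83 + 29.72 + 96.74 = 249.29 thousand.
Denominator = 1,978.42 + 29.72 = 2,008.14 thousand.
Broad rate = 249.29 / 2,008.14 = 12.41%.

Broad underutilization rate ≈ 12.41%.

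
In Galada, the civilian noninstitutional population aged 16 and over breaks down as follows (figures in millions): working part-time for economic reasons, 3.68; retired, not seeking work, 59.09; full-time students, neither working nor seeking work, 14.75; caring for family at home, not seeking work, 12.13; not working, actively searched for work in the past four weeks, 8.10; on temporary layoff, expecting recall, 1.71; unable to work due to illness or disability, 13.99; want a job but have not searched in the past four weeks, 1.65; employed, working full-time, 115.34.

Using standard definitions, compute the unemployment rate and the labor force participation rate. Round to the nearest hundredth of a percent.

Unemployment rate ≈ 7.61%; labor force participation rate ≈ 55.91%.

Employed = 3.68 + 115.34 = 119.02 million (anyone who worked, including part-time for economic reasons, counts as employed).
Unemployed = 8.10 + 1.71 = 9.81 million (jobless and actively searching, or on temporary layoff).
Labor force = 119.02 + 9.81 = 128.83 million.
Not in labor force = 59.09 + 14.75 + 12.13 + 13.99 + 1.65 = 101.61 million (those not working and not actively searching are outside the labor force — including those who want a job but have given up searching).
Civilian working-age population = 128.83 + 101.61 = 230.44 million.
Unemployment rate = 9.81 / 128.83 = 7.61%.
Labor force participation rate = 128.83 / 230.44 = 55.91%.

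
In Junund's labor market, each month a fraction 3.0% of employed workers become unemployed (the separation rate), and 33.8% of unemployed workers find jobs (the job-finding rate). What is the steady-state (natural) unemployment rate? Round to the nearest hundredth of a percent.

Steady-state unemployment rate ≈ 8.15%.

At steady state the flows balance: s·E = f·U, so U/(E+U) = s/(s+f).
u* = 3.0 / (3.0 + 33.8) = 3.0 / 36.80 = 8.15%.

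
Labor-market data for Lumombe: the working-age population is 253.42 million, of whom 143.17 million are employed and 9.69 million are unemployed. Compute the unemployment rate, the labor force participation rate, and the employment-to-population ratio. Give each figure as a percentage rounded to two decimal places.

Unemployment rate ≈ 6.34%; labor force participation rate ≈ 60.32%; employment-population ratio ≈ 56.50%.

Labor force = employed + unemployed = 143.17 + 9.69 = 152.86 million.
Unemployment rate = 9.69 / 152.86 = 6.34%.
Labor force participation rate = 152.86 / 253.42 = 60.32%.
Employment-population ratio = 143.17 / 253.42 = 56.50%.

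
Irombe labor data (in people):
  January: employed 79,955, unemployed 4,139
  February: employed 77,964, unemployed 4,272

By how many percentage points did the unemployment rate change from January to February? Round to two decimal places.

The unemployment rate changed by +0.27 percentage points.

January: labor force = 79,955 + 4,139 = 84,094; u = 4,139/84,094 = 4.92%.
February: labor force = 77,964 + 4,272 = 82,236; u = 4,272/82,236 = 5.19%.
Change = 5.19% − 4.92% = +0.27 pp.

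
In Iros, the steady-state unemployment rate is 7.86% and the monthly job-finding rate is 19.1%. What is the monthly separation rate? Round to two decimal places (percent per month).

From u* = s/(s+f): s = u·f/(1−u).
s = 0.0786 × 19.1 / (1 − 0.0786) = 1.5013 / 0.9214 ≈ 1.63% per month.

Separation rate ≈ 1.63% per month.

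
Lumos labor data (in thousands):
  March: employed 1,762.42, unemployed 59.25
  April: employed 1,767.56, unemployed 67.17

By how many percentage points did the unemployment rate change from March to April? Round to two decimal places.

March: labor force = 1,762.42 + 59.25 = 1,821.67; u = 59.25/1,821.67 = 3.25%.
April: labor force = 1,767.56 + 67.17 = 1,834.73; u = 67.17/1,834.73 = 3.66%.
Change = 3.66% − 3.25% = +0.41 pp.

The unemployment rate changed by +0.41 percentage points.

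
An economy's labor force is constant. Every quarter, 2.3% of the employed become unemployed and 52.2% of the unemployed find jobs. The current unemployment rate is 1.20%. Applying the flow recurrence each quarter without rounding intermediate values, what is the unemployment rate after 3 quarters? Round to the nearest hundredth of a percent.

Unemployment rate after three quarters ≈ 3.94%.

With a fixed labor force, u_{t+1} = u_t + s·(1−u_t) − f·u_t = u_t·(1−s−f) + s.
Here 1−s−f = 0.455 and s = 0.023.
u_1 = 0.012000 × 0.455 + 0.023 = 0.028460.
u_2 = 0.028460 × 0.455 + 0.023 = 0.035949.
u_3 = 0.035949 × 0.455 + 0.023 = 0.039357.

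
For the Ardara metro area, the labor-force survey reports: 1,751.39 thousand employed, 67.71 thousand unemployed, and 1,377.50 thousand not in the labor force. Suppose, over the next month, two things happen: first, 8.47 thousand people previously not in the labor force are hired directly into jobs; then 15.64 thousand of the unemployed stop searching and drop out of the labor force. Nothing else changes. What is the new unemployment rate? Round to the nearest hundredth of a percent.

New unemployment rate ≈ 2.87%.

Initially, labor force = 1,751.39 + 67.71 = 1,819.10 thousand, so u = 67.71/1,819.10 = 3.72%.
After the first change, employed and labor force both rise by 8.47; unemployed unchanged → E = 1,759.86, U = 67.71, labor force = 1,827.57 thousand.
After the second change, unemployed and labor force both fall by 15.64 → E = 1,759.86, U = 52.07, labor force = 1,811.93 thousand.
New unemployment rate = 52.07 / 1,811.93 = 2.87%.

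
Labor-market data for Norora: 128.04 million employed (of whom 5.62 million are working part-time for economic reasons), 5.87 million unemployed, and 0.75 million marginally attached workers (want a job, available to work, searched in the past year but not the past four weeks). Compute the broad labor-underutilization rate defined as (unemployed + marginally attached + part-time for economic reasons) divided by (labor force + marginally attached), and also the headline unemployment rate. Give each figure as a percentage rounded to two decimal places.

Broad underutilization rate ≈ 9.09%; headline unemployment rate ≈ 4.38%.

Labor force = 128.04 + 5.87 = 133.91 million.
Numerator = 5.87 + 0.75 + 5.62 = 12.24 million.
Denominator = 133.91 + 0.75 = 134.66 million.
Broad rate = 12.24 / 134.66 = 9.09%.
Headline unemployment rate = 5.87 / 133.91 = 4.38%.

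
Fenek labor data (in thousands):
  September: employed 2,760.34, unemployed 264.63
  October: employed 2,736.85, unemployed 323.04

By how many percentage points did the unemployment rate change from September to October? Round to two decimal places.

September: labor force = 2,760.34 + 264.63 = 3,024.97; u = 264.63/3,024.97 = 8.75%.
October: labor force = 2,736.85 + 323.04 = 3,059.89; u = 323.04/3,059.89 = 10.56%.
Change = 10.56% − 8.75% = +1.81 pp.

The unemployment rate changed by +1.81 percentage points.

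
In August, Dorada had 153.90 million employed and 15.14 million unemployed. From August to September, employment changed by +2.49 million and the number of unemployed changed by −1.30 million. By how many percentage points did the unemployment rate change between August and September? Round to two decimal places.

The unemployment rate changed by −0.83 percentage points.

August: labor force = 153.90 + 15.14 = 169.04; u = 15.14/169.04 = 8.96%.
September: labor force = 156.39 + 13.84 = 170.23; u = 13.84/170.23 = 8.13%.
Change = 8.13% − 8.96% = −0.83 pp.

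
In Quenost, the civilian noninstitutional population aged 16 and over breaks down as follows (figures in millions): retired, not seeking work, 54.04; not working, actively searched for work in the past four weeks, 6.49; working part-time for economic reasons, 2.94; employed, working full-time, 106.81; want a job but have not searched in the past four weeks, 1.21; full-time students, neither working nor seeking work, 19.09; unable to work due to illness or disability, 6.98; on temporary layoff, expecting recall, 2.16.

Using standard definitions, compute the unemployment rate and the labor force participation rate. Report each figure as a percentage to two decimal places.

Employed = 2.94 + 106.81 = 109.75 million (anyone who worked, including part-time for economic reasons, counts as employed).
Unemployed = 6.49 + 2.16 = 8.65 million (jobless and actively searching, or on temporary layoff).
Labor force = 109.75 + 8.65 = 118.40 million.
Not in labor force = 54.04 + 1.21 + 19.09 + 6.98 = 81.32 million (those not working and not actively searching are outside the labor force — including those who want a job but have given up searching).
Civilian working-age population = 118.40 + 81.32 = 199.72 million.
Unemployment rate = 8.65 / 118.40 = 7.31%.
Labor force participation rate = 118.40 / 199.72 = 59.28%.

Unemployment rate ≈ 7.31%; labor force participation rate ≈ 59.28%.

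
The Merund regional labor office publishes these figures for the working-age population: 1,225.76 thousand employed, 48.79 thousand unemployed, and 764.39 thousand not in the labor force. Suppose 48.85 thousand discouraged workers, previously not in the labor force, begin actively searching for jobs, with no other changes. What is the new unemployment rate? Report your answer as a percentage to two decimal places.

Initially, labor force = 1,225.76 + 48.79 = 1,274.55 thousand, so u = 48.79/1,274.55 = 3.83%.
After the change, unemployed and labor force both rise by 48.85 → E = 1,225.76, U = 97.64, labor force = 1,323.40 thousand.
New unemployment rate = 97.64 / 1,323.40 = 7.38%.

New unemployment rate ≈ 7.38%.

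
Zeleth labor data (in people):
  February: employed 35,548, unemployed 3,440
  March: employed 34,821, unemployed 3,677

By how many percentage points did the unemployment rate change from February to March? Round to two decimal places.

February: labor force = 35,548 + 3,440 = 38,988; u = 3,440/38,988 = 8.82%.
March: labor force = 34,821 + 3,677 = 38,498; u = 3,677/38,498 = 9.55%.
Change = 9.55% − 8.82% = +0.73 pp.

The unemployment rate changed by +0.73 percentage points.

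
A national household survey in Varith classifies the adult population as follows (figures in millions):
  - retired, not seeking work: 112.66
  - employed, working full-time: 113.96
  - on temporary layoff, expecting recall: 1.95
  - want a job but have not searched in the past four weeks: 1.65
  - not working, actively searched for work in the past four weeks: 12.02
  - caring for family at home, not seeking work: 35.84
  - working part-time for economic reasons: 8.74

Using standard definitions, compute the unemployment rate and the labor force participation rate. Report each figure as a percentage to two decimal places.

Unemployment rate ≈ 10.22%; labor force participation rate ≈ 47.65%.

Employed = 113.96 + 8.74 = 122.70 million (anyone who worked, including part-time for economic reasons, counts as employed).
Unemployed = 1.95 + 12.02 = 13.97 million (jobless and actively searching, or on temporary layoff).
Labor force = 122.70 + 13.97 = 136.67 million.
Not in labor force = 112.66 + 1.65 + 35.84 = 150.15 million (those not working and not actively searching are outside the labor force — including those who want a job but have given up searching).
Civilian working-age population = 136.67 + 150.15 = 286.82 million.
Unemployment rate = 13.97 / 136.67 = 10.22%.
Labor force participation rate = 136.67 / 286.82 = 47.65%.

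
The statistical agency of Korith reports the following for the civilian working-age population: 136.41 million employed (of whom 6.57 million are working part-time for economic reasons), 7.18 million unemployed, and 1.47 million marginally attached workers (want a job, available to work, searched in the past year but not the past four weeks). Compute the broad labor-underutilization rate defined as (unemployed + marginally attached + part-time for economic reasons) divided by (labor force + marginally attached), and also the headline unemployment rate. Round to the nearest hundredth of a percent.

Labor force = 136.41 + 7.18 = 143.59 million.
Numerator = 7.18 + 1.47 + 6.57 = 15.22 million.
Denominator = 143.59 + 1.47 = 145.06 million.
Broad rate = 15.22 / 145.06 = 10.49%.
Headline unemployment rate = 7.18 / 143.59 = 5.00%.

Broad underutilization rate ≈ 10.49%; headline unemployment rate ≈ 5.00%.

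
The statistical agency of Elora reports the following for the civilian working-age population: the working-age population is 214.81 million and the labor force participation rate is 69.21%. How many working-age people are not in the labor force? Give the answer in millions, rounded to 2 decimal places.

Share not in the labor force = 1 − 0.6921 = 0.3079.
Not in labor force = 0.3079 × 214.81 ≈ 66.14 million.

About 66.14 million are not in the labor force.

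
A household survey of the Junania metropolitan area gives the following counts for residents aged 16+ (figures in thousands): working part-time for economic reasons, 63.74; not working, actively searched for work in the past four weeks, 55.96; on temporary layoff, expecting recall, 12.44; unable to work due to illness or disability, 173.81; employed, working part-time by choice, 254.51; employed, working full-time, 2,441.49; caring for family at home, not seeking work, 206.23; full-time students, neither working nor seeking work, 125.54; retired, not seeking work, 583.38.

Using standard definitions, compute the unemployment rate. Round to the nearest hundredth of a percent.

Unemployment rate ≈ 2.42%.

Employed = 63.74 + 254.51 + 2,441.49 = 2,759.74 thousand (anyone who worked, including part-time for economic reasons, counts as employed).
Unemployed = 55.96 + 12.44 = 68.40 thousand (jobless and actively searching, or on temporary layoff).
Labor force = 2,759.74 + 68.40 = 2,828.14 thousand.
Unemployment rate = 68.40 / 2,828.14 = 2.42%.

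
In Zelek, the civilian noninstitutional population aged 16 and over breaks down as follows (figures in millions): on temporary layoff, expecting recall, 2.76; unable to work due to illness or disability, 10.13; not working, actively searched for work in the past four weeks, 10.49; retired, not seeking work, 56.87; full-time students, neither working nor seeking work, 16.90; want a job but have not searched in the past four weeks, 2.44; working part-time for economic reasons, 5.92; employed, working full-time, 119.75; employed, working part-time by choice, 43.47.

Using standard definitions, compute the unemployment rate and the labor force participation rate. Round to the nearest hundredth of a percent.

Unemployment rate ≈ 7.26%; labor force participation rate ≈ 67.87%.

Employed = 5.92 + 119.75 + 43.47 = 169.14 million (anyone who worked, including part-time for economic reasons, counts as employed).
Unemployed = 2.76 + 10.49 = 13.25 million (jobless and actively searching, or on temporary layoff).
Labor force = 169.14 + 13.25 = 182.39 million.
Not in labor force = 10.13 + 56.87 + 16.90 + 2.44 = 86.34 million (those not working and not actively searching are outside the labor force — including those who want a job but have given up searching).
Civilian working-age population = 182.39 + 86.34 = 268.73 million.
Unemployment rate = 13.25 / 182.39 = 7.26%.
Labor force participation rate = 182.39 / 268.73 = 67.87%.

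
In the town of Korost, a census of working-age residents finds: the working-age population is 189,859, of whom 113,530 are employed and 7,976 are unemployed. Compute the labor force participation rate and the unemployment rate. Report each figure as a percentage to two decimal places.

Labor force = employed + unemployed = 113,530 + 7,976 = 121,506.
Unemployment rate = 7,976 / 121,506 = 6.56%.
Labor force participation rate = 121,506 / 189,859 = 64.00%.

Labor force participation rate ≈ 64.00%; unemployment rate ≈ 6.56%.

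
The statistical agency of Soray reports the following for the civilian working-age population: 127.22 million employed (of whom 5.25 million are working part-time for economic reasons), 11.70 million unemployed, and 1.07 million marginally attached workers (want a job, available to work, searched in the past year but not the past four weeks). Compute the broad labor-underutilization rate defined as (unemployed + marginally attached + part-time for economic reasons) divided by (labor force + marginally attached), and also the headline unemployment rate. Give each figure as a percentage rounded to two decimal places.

Broad underutilization rate ≈ 12.87%; headline unemployment rate ≈ 8.42%.

Labor force = 127.22 + 11.70 = 138.92 million.
Numerator = 11.70 + 1.07 + 5.25 = 18.02 million.
Denominator = 138.92 + 1.07 = 139.99 million.
Broad rate = 18.02 / 139.99 = 12.87%.
Headline unemployment rate = 11.70 / 138.92 = 8.42%.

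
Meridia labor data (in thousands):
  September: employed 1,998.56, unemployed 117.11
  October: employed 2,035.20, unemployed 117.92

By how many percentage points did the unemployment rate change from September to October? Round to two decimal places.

September: labor force = 1,998.56 + 117.11 = 2,115.67; u = 117.11/2,115.67 = 5.54%.
October: labor force = 2,035.20 + 117.92 = 2,153.12; u = 117.92/2,153.12 = 5.48%.
Change = 5.48% − 5.54% = −0.06 pp.

The unemployment rate changed by −0.06 percentage points.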